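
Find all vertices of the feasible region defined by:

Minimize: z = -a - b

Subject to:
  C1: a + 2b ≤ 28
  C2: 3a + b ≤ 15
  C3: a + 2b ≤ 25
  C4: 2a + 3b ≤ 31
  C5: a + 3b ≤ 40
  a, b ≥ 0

(0, 0), (5, 0), (2, 9), (0, 10.33)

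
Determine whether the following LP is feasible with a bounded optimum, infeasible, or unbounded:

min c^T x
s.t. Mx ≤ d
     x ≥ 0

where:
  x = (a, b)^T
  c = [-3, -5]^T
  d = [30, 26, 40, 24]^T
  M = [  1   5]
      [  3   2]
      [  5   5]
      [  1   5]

Feasible with a bounded optimal solution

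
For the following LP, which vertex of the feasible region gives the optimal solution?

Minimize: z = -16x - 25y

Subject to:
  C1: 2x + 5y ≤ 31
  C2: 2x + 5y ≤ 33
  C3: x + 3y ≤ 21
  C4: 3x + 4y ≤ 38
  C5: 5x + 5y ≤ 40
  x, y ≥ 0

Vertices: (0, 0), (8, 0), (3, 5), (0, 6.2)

Evaluate the objective at each vertex of the feasible region:
  z(0, 0) = 0
  z(8, 0) = -128
  z(3, 5) = -173  ←
  z(0, 6.2) = -155
The minimum is at x = 3, y = 5.

(3, 5)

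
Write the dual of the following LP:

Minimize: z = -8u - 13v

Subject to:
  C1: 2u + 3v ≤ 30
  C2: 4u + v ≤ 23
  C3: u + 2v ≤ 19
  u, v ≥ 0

Primal min cᵀx s.t. Ax ≤ b, x ≥ 0  →  Dual max −bᵀy s.t. Aᵀy ≥ −c, y ≥ 0.

Maximize: z = -30y1 - 23y2 - 19y3

Subject to:
  2y1 + 4y2 + y3 ≥ 8
  3y1 + y2 + 2y3 ≥ 13
  y1, y2, y3 ≥ 0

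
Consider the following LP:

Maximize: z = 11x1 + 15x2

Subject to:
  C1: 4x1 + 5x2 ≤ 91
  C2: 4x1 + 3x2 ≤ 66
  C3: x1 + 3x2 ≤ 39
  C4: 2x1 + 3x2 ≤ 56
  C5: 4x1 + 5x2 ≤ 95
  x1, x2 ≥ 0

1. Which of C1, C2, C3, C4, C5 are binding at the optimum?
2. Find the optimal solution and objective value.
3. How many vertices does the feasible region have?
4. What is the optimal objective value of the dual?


1. C2, C3
2. x1 = 9, x2 = 10, z = 249
3. 4
4. 249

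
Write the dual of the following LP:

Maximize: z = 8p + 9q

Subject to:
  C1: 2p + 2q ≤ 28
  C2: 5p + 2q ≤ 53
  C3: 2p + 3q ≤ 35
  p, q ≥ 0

Primal max cᵀx s.t. Ax ≤ b, x ≥ 0  →  Dual min bᵀy s.t. Aᵀy ≥ c, y ≥ 0.

Minimize: z = 28y1 + 53y2 + 35y3

Subject to:
  2y1 + 5y2 + 2y3 ≥ 8
  2y1 + 2y2 + 3y3 ≥ 9
  y1, y2, y3 ≥ 0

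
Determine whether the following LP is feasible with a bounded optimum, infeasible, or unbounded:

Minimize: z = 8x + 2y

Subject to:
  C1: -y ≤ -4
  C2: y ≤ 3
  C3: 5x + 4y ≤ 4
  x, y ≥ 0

Infeasible (no feasible solution exists)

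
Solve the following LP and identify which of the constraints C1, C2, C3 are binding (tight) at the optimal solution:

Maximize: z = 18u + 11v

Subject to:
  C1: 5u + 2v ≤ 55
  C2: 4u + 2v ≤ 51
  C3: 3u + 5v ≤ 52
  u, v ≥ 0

At u = 9, v = 5, compute slack b - a·x for each constraint:
  C1: 55 − 55 = 0  (binding)
  C2: 51 − 46 = 5  (slack)
  C3: 52 − 52 = 0  (binding)

Optimal: u = 9, v = 5
Binding: C1, C3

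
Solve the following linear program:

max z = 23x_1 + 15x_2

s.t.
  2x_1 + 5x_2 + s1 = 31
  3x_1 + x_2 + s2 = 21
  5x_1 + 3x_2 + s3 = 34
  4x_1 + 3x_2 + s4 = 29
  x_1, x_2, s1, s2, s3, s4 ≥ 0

Evaluate the objective at each vertex of the feasible region:
  z(0, 0) = 0
  z(6.8, 0) = 156.4
  z(5, 3) = 160  ←
  z(3.714, 4.714) = 156.1
  z(0, 6.2) = 93
The maximum is at x_1 = 5, x_2 = 3.

x_1 = 5, x_2 = 3, z = 160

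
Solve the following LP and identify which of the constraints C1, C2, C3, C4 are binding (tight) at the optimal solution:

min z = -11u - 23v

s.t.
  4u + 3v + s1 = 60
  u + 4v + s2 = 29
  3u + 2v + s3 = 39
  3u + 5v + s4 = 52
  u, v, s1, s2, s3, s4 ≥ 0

At u = 9, v = 5, compute slack b - a·x for each constraint:
  C1: 60 − 51 = 9  (slack)
  C2: 29 − 29 = 0  (binding)
  C3: 39 − 37 = 2  (slack)
  C4: 52 − 52 = 0  (binding)

Optimal: u = 9, v = 5
Binding: C2, C4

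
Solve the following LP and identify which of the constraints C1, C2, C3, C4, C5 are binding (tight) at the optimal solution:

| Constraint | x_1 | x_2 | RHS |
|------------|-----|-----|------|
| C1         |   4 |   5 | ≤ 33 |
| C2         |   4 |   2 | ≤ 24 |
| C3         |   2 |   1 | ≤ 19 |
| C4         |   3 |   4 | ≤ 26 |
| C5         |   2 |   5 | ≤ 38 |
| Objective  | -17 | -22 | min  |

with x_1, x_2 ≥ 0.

At x_1 = 2, x_2 = 5, compute slack b - a·x for each constraint:
  C1: 33 − 33 = 0  (binding)
  C2: 24 − 18 = 6  (slack)
  C3: 19 − 9 = 10  (slack)
  C4: 26 − 26 = 0  (binding)
  C5: 38 − 29 = 9  (slack)

Optimal: x_1 = 2, x_2 = 5
Binding: C1, C4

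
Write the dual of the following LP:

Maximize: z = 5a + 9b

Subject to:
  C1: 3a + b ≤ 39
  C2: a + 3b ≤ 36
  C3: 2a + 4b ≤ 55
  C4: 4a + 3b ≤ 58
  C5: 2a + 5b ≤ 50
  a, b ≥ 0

Primal max cᵀx s.t. Ax ≤ b, x ≥ 0  →  Dual min bᵀy s.t. Aᵀy ≥ c, y ≥ 0.

Minimize: z = 39y1 + 36y2 + 55y3 + 58y4 + 50y5

Subject to:
  3y1 + y2 + 2y3 + 4y4 + 2y5 ≥ 5
  y1 + 3y2 + 4y3 + 3y4 + 5y5 ≥ 9
  y1, y2, y3, y4, y5 ≥ 0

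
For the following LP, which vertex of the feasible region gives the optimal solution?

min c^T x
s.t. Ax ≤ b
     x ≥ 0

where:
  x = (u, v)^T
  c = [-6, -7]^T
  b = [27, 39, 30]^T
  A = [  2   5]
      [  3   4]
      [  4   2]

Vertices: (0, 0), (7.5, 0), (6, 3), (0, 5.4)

Evaluate the objective at each vertex of the feasible region:
  z(0, 0) = 0
  z(7.5, 0) = -45
  z(6, 3) = -57  ←
  z(0, 5.4) = -37.8
The minimum is at u = 6, v = 3.

(6, 3)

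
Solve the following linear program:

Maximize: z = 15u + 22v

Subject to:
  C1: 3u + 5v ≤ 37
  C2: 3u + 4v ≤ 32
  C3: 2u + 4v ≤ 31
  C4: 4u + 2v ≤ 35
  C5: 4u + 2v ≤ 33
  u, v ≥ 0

Evaluate the objective at each vertex of the feasible region:
  z(0, 0) = 0
  z(8.25, 0) = 123.8
  z(6.8, 2.9) = 165.8
  z(4, 5) = 170  ←
  z(0, 7.4) = 162.8
The maximum is at u = 4, v = 5.

u = 4, v = 5, z = 170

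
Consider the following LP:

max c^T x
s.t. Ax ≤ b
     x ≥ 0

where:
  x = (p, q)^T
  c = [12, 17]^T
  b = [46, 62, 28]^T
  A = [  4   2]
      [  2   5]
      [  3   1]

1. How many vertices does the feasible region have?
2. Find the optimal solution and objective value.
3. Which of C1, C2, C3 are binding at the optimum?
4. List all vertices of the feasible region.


1. 4
2. p = 6, q = 10, z = 242
3. C2, C3
4. (0, 0), (9.333, 0), (6, 10), (0, 12.4)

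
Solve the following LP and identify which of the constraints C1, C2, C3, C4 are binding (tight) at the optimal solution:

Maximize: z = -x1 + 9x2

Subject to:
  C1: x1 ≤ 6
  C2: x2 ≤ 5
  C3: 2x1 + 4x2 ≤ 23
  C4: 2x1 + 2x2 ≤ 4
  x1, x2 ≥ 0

At x1 = 0, x2 = 2, compute slack b - a·x for each constraint:
  C1: 6 − 0 = 6  (slack)
  C2: 5 − 2 = 3  (slack)
  C3: 23 − 8 = 15  (slack)
  C4: 4 − 4 = 0  (binding)

Optimal: x1 = 0, x2 = 2
Binding: C4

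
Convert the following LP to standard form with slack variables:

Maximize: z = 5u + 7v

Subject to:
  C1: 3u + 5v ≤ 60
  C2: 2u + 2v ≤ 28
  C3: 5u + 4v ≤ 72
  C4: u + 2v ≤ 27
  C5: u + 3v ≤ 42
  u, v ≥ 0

max z = 5u + 7v

s.t.
  3u + 5v + s1 = 60
  2u + 2v + s2 = 28
  5u + 4v + s3 = 72
  u + 2v + s4 = 27
  u + 3v + s5 = 42
  u, v, s1, s2, s3, s4, s5 ≥ 0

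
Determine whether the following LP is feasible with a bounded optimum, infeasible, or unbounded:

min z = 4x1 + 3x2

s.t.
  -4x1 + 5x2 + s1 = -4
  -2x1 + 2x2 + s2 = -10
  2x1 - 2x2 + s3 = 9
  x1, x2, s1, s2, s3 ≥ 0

Infeasible (no feasible solution exists)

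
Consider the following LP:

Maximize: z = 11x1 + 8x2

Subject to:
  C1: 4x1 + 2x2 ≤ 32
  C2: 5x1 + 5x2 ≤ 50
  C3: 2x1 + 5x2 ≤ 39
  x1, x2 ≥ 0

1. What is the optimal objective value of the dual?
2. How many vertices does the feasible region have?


1. 98
2. 5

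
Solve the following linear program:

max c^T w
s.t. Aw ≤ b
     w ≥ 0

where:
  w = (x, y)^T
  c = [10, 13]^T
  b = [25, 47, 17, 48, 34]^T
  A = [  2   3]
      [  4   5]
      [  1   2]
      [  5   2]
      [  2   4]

Evaluate the objective at each vertex of the feasible region:
  z(0, 0) = 0
  z(9.6, 0) = 96
  z(8.588, 2.529) = 118.8
  z(8, 3) = 119  ←
  z(0, 8.333) = 108.3
The maximum is at x = 8, y = 3.

x = 8, y = 3, z = 119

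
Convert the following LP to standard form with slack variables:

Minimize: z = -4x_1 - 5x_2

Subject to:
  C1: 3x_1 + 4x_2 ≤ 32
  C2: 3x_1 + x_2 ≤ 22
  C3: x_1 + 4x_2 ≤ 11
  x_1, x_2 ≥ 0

min z = -4x_1 - 5x_2

s.t.
  3x_1 + 4x_2 + s1 = 32
  3x_1 + x_2 + s2 = 22
  x_1 + 4x_2 + s3 = 11
  x_1, x_2, s1, s2, s3 ≥ 0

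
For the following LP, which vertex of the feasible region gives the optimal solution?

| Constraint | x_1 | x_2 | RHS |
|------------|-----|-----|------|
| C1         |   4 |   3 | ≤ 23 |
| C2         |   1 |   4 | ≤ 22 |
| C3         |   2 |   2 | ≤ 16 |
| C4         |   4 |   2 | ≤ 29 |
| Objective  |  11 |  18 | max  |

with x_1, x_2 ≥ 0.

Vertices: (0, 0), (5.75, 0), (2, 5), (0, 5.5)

Evaluate the objective at each vertex of the feasible region:
  z(0, 0) = 0
  z(5.75, 0) = 63.25
  z(2, 5) = 112  ←
  z(0, 5.5) = 99
The maximum is at x_1 = 2, x_2 = 5.

(2, 5)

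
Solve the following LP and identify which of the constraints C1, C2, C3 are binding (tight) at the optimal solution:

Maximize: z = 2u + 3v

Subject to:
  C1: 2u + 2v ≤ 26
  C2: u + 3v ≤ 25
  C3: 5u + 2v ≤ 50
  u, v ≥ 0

At u = 7, v = 6, compute slack b - a·x for each constraint:
  C1: 26 − 26 = 0  (binding)
  C2: 25 − 25 = 0  (binding)
  C3: 50 − 47 = 3  (slack)

Optimal: u = 7, v = 6
Binding: C1, C2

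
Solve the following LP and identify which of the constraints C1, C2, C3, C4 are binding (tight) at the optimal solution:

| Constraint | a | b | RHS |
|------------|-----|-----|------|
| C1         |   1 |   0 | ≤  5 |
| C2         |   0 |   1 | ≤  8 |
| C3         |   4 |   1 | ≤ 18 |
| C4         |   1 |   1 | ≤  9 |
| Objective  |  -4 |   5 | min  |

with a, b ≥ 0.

At a = 4.5, b = 0, compute slack b - a·x for each constraint:
  C1: 5 − 4.5 = 0.5  (slack)
  C2: 8 − 0 = 8  (slack)
  C3: 18 − 18 = 0  (binding)
  C4: 9 − 4.5 = 4.5  (slack)

Optimal: a = 4.5, b = 0
Binding: C3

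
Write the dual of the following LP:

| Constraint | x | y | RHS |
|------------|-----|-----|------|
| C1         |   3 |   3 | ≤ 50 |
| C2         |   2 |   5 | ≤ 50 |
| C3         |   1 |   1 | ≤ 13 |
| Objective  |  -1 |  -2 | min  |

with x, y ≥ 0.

Primal min cᵀx s.t. Ax ≤ b, x ≥ 0  →  Dual max −bᵀy s.t. Aᵀy ≥ −c, y ≥ 0.

Maximize: z = -50y1 - 50y2 - 13y3

Subject to:
  3y1 + 2y2 + y3 ≥ 1
  3y1 + 5y2 + y3 ≥ 2
  y1, y2, y3 ≥ 0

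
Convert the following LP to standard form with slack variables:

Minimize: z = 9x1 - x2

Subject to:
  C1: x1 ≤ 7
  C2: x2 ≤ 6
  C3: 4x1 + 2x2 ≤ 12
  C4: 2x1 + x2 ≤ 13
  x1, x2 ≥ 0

min z = 9x1 - x2

s.t.
  x1 + s1 = 7
  x2 + s2 = 6
  4x1 + 2x2 + s3 = 12
  2x1 + x2 + s4 = 13
  x1, x2, s1, s2, s3, s4 ≥ 0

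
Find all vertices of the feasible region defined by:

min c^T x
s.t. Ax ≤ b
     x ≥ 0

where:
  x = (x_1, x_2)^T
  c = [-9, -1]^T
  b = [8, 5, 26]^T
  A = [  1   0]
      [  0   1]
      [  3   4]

(0, 0), (8, 0), (8, 0.5), (2, 5), (0, 5)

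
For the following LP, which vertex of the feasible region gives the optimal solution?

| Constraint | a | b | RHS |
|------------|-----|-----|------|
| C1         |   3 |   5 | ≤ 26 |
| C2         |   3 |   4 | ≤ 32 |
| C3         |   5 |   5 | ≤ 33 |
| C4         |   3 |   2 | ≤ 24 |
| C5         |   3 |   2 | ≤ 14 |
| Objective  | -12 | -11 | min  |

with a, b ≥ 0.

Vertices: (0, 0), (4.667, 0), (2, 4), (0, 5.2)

Evaluate the objective at each vertex of the feasible region:
  z(0, 0) = 0
  z(4.667, 0) = -56
  z(2, 4) = -68  ←
  z(0, 5.2) = -57.2
The minimum is at a = 2, b = 4.

(2, 4)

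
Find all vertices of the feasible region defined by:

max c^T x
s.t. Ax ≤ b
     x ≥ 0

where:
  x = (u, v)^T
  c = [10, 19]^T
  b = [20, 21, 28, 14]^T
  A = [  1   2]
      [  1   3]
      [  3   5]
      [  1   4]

(0, 0), (9.333, 0), (6, 2), (0, 3.5)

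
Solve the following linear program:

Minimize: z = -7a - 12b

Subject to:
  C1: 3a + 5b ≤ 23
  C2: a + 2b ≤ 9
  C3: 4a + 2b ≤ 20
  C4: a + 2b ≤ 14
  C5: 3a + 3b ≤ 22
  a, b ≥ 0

Evaluate the objective at each vertex of the feasible region:
  z(0, 0) = 0
  z(5, 0) = -35
  z(3.857, 2.286) = -54.43
  z(1, 4) = -55  ←
  z(0, 4.5) = -54
The minimum is at a = 1, b = 4.

a = 1, b = 4, z = -55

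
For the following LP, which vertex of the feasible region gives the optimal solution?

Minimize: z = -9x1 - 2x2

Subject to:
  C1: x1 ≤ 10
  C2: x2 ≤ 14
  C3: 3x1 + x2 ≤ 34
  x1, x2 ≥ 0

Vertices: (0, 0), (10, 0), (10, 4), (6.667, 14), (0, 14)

Evaluate the objective at each vertex of the feasible region:
  z(0, 0) = 0
  z(10, 0) = -90
  z(10, 4) = -98  ←
  z(6.667, 14) = -88
  z(0, 14) = -28
The minimum is at x1 = 10, x2 = 4.

(10, 4)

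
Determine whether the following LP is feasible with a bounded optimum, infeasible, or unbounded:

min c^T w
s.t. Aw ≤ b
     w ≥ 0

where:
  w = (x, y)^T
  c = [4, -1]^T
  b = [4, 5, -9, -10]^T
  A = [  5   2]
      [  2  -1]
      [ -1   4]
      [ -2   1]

Infeasible (no feasible solution exists)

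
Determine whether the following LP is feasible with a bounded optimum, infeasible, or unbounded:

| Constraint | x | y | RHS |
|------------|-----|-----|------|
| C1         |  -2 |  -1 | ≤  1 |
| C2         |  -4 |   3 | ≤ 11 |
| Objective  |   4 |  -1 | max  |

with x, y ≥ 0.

Unbounded (objective can increase without bound)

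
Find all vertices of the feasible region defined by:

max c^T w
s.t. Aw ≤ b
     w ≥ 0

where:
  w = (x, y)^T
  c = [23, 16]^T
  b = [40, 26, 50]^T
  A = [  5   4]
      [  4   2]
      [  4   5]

(0, 0), (6.5, 0), (4, 5), (0, 10)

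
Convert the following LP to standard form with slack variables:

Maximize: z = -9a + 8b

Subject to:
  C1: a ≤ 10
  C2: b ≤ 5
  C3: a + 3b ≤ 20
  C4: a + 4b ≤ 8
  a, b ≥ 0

max z = -9a + 8b

s.t.
  a + s1 = 10
  b + s2 = 5
  a + 3b + s3 = 20
  a + 4b + s4 = 8
  a, b, s1, s2, s3, s4 ≥ 0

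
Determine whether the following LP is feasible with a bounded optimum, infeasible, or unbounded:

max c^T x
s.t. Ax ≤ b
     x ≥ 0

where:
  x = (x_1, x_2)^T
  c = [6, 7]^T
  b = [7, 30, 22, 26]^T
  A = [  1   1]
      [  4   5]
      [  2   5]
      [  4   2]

Feasible with a bounded optimal solution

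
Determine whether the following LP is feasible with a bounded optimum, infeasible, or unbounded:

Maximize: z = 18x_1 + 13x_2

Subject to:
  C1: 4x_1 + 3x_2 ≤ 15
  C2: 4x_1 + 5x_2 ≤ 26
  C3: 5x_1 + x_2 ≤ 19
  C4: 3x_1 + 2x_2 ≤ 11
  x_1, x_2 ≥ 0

Feasible with a bounded optimal solution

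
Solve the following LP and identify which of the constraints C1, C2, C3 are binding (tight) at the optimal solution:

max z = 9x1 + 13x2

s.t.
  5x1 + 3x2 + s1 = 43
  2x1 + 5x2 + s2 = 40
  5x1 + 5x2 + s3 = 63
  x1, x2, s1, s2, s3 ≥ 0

At x1 = 5, x2 = 6, compute slack b - a·x for each constraint:
  C1: 43 − 43 = 0  (binding)
  C2: 40 − 40 = 0  (binding)
  C3: 63 − 55 = 8  (slack)

Optimal: x1 = 5, x2 = 6
Binding: C1, C2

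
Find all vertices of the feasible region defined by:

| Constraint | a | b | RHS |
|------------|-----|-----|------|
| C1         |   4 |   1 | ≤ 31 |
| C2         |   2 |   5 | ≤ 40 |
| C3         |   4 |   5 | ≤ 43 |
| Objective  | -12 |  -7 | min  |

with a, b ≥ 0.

(0, 0), (7.75, 0), (7, 3), (1.5, 7.4), (0, 8)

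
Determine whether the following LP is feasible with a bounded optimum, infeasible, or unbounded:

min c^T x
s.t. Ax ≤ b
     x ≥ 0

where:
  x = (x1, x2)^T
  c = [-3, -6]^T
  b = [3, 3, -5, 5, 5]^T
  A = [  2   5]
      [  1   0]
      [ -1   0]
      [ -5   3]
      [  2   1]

Infeasible (no feasible solution exists)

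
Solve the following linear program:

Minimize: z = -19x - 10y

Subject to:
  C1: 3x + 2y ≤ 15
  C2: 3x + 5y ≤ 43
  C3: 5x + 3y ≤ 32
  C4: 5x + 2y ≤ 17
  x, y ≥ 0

Evaluate the objective at each vertex of the feasible region:
  z(0, 0) = 0
  z(3.4, 0) = -64.6
  z(1, 6) = -79  ←
  z(0, 7.5) = -75
The minimum is at x = 1, y = 6.

x = 1, y = 6, z = -79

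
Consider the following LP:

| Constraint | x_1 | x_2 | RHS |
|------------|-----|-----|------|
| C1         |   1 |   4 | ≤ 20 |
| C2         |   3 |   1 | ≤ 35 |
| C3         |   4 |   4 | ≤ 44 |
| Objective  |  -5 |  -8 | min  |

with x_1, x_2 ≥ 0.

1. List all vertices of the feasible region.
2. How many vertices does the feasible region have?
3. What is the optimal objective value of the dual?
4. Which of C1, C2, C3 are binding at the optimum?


1. (0, 0), (11, 0), (8, 3), (0, 5)
2. 4
3. -64
4. C1, C3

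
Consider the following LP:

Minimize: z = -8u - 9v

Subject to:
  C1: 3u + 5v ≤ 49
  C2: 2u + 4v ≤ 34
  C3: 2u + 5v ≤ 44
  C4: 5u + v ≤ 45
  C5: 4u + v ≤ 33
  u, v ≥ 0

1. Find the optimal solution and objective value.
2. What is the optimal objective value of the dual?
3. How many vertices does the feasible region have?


1. u = 7, v = 5, z = -101
2. -101
3. 4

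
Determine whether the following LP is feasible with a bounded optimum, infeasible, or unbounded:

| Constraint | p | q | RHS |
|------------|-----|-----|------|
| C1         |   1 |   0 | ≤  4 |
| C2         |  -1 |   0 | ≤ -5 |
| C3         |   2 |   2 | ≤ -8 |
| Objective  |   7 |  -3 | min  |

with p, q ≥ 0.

Infeasible (no feasible solution exists)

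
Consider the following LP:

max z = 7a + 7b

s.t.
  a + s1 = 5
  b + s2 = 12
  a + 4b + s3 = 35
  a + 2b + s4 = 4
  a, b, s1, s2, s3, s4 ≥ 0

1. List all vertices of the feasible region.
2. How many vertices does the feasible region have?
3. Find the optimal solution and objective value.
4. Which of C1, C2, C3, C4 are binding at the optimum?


1. (0, 0), (4, 0), (0, 2)
2. 3
3. a = 4, b = 0, z = 28
4. C4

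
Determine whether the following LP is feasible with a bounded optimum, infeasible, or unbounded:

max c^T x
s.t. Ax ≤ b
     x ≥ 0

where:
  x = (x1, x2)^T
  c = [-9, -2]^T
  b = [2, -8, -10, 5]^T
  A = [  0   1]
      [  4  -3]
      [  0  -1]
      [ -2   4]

Infeasible (no feasible solution exists)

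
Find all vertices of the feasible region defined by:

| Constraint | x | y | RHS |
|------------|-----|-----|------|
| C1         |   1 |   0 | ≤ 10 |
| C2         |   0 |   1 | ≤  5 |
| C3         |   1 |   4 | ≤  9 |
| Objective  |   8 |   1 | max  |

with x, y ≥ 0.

(0, 0), (9, 0), (0, 2.25)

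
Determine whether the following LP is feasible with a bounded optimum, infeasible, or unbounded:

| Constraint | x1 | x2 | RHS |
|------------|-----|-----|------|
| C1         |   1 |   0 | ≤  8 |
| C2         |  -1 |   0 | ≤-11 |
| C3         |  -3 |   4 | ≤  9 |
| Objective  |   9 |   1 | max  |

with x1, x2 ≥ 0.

Infeasible (no feasible solution exists)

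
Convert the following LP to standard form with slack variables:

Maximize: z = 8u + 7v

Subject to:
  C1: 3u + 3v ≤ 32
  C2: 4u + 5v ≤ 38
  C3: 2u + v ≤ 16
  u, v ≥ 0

max z = 8u + 7v

s.t.
  3u + 3v + s1 = 32
  4u + 5v + s2 = 38
  2u + v + s3 = 16
  u, v, s1, s2, s3 ≥ 0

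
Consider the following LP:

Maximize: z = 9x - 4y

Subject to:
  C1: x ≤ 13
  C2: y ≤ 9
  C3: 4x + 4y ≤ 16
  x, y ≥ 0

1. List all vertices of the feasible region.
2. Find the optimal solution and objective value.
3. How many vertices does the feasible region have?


1. (0, 0), (4, 0), (0, 4)
2. x = 4, y = 0, z = 36
3. 3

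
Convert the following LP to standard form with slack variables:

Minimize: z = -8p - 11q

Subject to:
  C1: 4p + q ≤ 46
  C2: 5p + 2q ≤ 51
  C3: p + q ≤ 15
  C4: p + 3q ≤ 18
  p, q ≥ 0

min z = -8p - 11q

s.t.
  4p + q + s1 = 46
  5p + 2q + s2 = 51
  p + q + s3 = 15
  p + 3q + s4 = 18
  p, q, s1, s2, s3, s4 ≥ 0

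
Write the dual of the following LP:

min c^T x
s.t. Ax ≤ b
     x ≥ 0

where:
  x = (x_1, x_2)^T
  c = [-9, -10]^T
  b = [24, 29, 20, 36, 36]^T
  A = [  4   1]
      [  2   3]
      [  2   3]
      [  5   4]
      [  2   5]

Primal min cᵀx s.t. Ax ≤ b, x ≥ 0  →  Dual max −bᵀy s.t. Aᵀy ≥ −c, y ≥ 0.

Maximize: z = -24y1 - 29y2 - 20y3 - 36y4 - 36y5

Subject to:
  4y1 + 2y2 + 2y3 + 5y4 + 2y5 ≥ 9
  y1 + 3y2 + 3y3 + 4y4 + 5y5 ≥ 10
  y1, y2, y3, y4, y5 ≥ 0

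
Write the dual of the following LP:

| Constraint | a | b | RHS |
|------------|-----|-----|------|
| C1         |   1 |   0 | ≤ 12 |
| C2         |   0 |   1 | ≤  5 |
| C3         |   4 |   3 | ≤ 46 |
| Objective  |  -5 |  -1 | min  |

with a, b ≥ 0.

Primal min cᵀx s.t. Ax ≤ b, x ≥ 0  →  Dual max −bᵀy s.t. Aᵀy ≥ −c, y ≥ 0.

Maximize: z = -12y1 - 5y2 - 46y3

Subject to:
  y1 + 4y3 ≥ 5
  y2 + 3y3 ≥ 1
  y1, y2, y3 ≥ 0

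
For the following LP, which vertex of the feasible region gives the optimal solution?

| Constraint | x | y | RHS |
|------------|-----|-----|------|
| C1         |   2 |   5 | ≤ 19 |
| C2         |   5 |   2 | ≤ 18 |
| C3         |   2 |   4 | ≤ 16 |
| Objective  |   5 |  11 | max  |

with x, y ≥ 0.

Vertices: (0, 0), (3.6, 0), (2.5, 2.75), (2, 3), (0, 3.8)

Evaluate the objective at each vertex of the feasible region:
  z(0, 0) = 0
  z(3.6, 0) = 18
  z(2.5, 2.75) = 42.75
  z(2, 3) = 43  ←
  z(0, 3.8) = 41.8
The maximum is at x = 2, y = 3.

(2, 3)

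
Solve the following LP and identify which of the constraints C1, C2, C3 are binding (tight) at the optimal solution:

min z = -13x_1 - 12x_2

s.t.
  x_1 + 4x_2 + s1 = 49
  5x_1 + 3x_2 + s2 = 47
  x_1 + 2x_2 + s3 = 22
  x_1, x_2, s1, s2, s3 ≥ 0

At x_1 = 4, x_2 = 9, compute slack b - a·x for each constraint:
  C1: 49 − 40 = 9  (slack)
  C2: 47 − 47 = 0  (binding)
  C3: 22 − 22 = 0  (binding)

Optimal: x_1 = 4, x_2 = 9
Binding: C2, C3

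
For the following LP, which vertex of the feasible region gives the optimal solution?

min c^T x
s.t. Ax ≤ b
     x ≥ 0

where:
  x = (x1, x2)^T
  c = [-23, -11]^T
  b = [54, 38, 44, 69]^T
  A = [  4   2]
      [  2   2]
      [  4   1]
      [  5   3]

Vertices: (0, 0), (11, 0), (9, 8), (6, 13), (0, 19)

Evaluate the objective at each vertex of the feasible region:
  z(0, 0) = 0
  z(11, 0) = -253
  z(9, 8) = -295  ←
  z(6, 13) = -281
  z(0, 19) = -209
The minimum is at x1 = 9, x2 = 8.

(9, 8)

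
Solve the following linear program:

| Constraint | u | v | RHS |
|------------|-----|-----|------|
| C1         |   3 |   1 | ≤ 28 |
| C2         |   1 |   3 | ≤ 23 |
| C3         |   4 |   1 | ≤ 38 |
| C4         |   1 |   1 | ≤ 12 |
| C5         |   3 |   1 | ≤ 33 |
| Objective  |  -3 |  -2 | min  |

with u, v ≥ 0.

Evaluate the objective at each vertex of the feasible region:
  z(0, 0) = 0
  z(9.333, 0) = -28
  z(8, 4) = -32  ←
  z(6.5, 5.5) = -30.5
  z(0, 7.667) = -15.33
The minimum is at u = 8, v = 4.

u = 8, v = 4, z = -32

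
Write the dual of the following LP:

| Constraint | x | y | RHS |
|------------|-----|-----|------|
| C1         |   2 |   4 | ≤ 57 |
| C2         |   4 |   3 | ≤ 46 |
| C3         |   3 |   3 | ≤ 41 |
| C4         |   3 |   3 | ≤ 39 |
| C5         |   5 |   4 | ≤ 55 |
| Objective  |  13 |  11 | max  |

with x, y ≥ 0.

Primal max cᵀx s.t. Ax ≤ b, x ≥ 0  →  Dual min bᵀy s.t. Aᵀy ≥ c, y ≥ 0.

Minimize: z = 57y1 + 46y2 + 41y3 + 39y4 + 55y5

Subject to:
  2y1 + 4y2 + 3y3 + 3y4 + 5y5 ≥ 13
  4y1 + 3y2 + 3y3 + 3y4 + 4y5 ≥ 11
  y1, y2, y3, y4, y5 ≥ 0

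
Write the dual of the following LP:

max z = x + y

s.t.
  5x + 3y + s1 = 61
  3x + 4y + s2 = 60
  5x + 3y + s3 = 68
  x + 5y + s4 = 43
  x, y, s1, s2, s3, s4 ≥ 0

Primal max cᵀx s.t. Ax ≤ b, x ≥ 0  →  Dual min bᵀy s.t. Aᵀy ≥ c, y ≥ 0.

Minimize: z = 61y1 + 60y2 + 68y3 + 43y4

Subject to:
  5y1 + 3y2 + 5y3 + y4 ≥ 1
  3y1 + 4y2 + 3y3 + 5y4 ≥ 1
  y1, y2, y3, y4 ≥ 0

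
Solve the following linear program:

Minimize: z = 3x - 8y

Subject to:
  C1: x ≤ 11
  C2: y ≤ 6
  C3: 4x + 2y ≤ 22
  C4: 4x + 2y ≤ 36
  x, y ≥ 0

Evaluate the objective at each vertex of the feasible region:
  z(0, 0) = 0
  z(5.5, 0) = 16.5
  z(2.5, 6) = -40.5
  z(0, 6) = -48  ←
The minimum is at x = 0, y = 6.

x = 0, y = 6, z = -48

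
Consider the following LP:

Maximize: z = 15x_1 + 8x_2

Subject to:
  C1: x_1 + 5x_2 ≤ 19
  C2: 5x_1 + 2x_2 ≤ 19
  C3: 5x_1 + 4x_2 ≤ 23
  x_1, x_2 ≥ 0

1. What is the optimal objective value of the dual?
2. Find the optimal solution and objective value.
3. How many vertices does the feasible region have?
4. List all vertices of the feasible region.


1. 61
2. x_1 = 3, x_2 = 2, z = 61
3. 5
4. (0, 0), (3.8, 0), (3, 2), (1.857, 3.429), (0, 3.8)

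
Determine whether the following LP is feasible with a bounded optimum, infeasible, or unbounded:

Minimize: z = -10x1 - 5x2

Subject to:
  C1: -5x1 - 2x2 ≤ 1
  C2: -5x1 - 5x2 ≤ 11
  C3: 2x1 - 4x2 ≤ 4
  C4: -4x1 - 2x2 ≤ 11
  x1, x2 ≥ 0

Unbounded (objective can decrease without bound)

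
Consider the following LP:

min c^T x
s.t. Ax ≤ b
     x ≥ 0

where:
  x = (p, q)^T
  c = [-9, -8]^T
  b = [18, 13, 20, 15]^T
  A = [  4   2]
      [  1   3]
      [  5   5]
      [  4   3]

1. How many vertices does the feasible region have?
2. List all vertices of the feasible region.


1. 4
2. (0, 0), (3.75, 0), (3, 1), (0, 4)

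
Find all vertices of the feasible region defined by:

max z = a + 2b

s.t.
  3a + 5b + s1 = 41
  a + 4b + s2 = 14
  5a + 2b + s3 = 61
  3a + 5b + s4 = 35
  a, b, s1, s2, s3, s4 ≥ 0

(0, 0), (11.67, 0), (10, 1), (0, 3.5)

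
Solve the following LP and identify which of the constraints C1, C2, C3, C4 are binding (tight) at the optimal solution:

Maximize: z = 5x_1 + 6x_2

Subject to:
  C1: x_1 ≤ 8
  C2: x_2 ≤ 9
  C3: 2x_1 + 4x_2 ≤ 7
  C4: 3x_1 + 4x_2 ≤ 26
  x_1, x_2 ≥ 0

At x_1 = 3.5, x_2 = 0, compute slack b - a·x for each constraint:
  C1: 8 − 3.5 = 4.5  (slack)
  C2: 9 − 0 = 9  (slack)
  C3: 7 − 7 = 0  (binding)
  C4: 26 − 10.5 = 15.5  (slack)

Optimal: x_1 = 3.5, x_2 = 0
Binding: C3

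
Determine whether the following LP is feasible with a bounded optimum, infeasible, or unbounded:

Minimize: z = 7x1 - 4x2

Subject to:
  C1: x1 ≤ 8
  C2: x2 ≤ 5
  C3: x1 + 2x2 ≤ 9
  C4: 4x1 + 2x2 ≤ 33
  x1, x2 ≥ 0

Feasible with a bounded optimal solution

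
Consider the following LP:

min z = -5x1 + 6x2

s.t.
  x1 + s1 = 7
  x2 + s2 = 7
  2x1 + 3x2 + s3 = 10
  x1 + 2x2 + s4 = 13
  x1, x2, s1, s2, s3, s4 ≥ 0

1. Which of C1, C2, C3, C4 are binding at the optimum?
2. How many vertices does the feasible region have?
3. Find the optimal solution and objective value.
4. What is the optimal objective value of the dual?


1. C3
2. 3
3. x1 = 5, x2 = 0, z = -25
4. -25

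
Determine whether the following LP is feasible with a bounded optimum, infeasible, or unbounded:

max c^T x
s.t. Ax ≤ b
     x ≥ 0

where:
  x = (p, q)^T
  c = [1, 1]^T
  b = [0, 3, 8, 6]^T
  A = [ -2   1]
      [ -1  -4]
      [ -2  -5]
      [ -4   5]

Unbounded (objective can increase without bound)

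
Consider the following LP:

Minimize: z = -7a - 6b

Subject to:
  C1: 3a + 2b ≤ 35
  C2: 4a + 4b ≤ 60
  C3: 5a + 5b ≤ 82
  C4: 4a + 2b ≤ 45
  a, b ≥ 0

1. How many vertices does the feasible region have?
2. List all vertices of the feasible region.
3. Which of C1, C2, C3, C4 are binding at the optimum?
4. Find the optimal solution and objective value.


1. 5
2. (0, 0), (11.25, 0), (10, 2.5), (5, 10), (0, 15)
3. C1, C2
4. a = 5, b = 10, z = -95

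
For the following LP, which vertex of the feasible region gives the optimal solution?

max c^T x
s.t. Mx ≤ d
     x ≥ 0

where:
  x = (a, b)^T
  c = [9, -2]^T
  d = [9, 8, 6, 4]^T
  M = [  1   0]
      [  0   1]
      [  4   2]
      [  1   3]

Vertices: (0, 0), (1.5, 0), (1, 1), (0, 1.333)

Evaluate the objective at each vertex of the feasible region:
  z(0, 0) = 0
  z(1.5, 0) = 13.5  ←
  z(1, 1) = 7
  z(0, 1.333) = -2.667
The maximum is at a = 1.5, b = 0.

(1.5, 0)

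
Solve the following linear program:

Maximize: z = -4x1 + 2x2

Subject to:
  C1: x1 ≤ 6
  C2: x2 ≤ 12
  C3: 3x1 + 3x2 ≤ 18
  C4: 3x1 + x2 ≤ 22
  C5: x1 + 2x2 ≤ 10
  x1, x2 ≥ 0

Evaluate the objective at each vertex of the feasible region:
  z(0, 0) = 0
  z(6, 0) = -24
  z(2, 4) = 0
  z(0, 5) = 10  ←
The maximum is at x1 = 0, x2 = 5.

x1 = 0, x2 = 5, z = 10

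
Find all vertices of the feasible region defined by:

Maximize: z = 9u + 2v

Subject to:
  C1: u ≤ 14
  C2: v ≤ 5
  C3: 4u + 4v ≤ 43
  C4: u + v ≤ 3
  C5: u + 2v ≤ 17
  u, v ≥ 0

(0, 0), (3, 0), (0, 3)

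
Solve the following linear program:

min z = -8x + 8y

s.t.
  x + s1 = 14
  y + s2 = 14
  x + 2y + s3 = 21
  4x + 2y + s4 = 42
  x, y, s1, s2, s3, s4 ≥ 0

Evaluate the objective at each vertex of the feasible region:
  z(0, 0) = 0
  z(10.5, 0) = -84  ←
  z(7, 7) = 0
  z(0, 10.5) = 84
The minimum is at x = 10.5, y = 0.

x = 10.5, y = 0, z = -84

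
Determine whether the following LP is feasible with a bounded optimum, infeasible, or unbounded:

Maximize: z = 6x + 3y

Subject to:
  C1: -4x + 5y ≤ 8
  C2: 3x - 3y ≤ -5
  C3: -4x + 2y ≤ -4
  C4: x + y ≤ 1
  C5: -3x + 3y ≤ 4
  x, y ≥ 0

Infeasible (no feasible solution exists)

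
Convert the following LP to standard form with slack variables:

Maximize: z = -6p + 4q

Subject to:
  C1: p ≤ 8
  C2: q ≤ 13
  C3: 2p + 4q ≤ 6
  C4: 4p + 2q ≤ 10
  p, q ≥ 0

max z = -6p + 4q

s.t.
  p + s1 = 8
  q + s2 = 13
  2p + 4q + s3 = 6
  4p + 2q + s4 = 10
  p, q, s1, s2, s3, s4 ≥ 0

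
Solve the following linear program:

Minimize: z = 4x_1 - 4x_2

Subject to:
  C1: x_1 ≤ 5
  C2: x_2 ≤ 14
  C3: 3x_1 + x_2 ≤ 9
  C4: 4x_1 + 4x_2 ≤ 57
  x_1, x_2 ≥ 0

Evaluate the objective at each vertex of the feasible region:
  z(0, 0) = 0
  z(3, 0) = 12
  z(0, 9) = -36  ←
The minimum is at x_1 = 0, x_2 = 9.

x_1 = 0, x_2 = 9, z = -36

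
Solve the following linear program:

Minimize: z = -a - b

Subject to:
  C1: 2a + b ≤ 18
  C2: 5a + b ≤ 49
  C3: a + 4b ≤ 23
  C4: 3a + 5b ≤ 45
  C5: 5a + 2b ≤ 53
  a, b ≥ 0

Evaluate the objective at each vertex of the feasible region:
  z(0, 0) = 0
  z(9, 0) = -9
  z(7, 4) = -11  ←
  z(0, 5.75) = -5.75
The minimum is at a = 7, b = 4.

a = 7, b = 4, z = -11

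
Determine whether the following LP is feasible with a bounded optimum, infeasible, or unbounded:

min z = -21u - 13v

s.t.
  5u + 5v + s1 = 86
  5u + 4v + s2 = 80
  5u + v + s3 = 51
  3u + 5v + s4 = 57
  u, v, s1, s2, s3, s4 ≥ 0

Feasible with a bounded optimal solution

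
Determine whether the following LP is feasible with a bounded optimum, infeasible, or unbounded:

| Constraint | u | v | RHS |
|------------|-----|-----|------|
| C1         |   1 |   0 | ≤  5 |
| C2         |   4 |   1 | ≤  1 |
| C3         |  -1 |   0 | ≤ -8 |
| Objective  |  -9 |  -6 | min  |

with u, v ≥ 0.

Infeasible (no feasible solution exists)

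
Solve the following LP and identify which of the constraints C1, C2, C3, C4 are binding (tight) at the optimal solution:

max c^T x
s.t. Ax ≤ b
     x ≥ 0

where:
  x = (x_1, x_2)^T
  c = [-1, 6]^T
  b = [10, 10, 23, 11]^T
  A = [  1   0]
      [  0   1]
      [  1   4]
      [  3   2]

At x_1 = 0, x_2 = 5.5, compute slack b - a·x for each constraint:
  C1: 10 − 0 = 10  (slack)
  C2: 10 − 5.5 = 4.5  (slack)
  C3: 23 − 22 = 1  (slack)
  C4: 11 − 11 = 0  (binding)

Optimal: x_1 = 0, x_2 = 5.5
Binding: C4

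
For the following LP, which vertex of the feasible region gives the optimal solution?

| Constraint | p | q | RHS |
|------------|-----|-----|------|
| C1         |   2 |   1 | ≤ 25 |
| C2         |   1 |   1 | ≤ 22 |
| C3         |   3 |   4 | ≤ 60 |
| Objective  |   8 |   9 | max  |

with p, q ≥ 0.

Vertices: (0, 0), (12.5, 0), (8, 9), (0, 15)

Evaluate the objective at each vertex of the feasible region:
  z(0, 0) = 0
  z(12.5, 0) = 100
  z(8, 9) = 145  ←
  z(0, 15) = 135
The maximum is at p = 8, q = 9.

(8, 9)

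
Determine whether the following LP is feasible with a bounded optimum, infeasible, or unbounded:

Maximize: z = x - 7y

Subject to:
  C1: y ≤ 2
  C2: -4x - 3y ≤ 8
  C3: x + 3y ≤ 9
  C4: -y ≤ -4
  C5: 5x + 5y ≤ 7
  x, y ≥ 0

Infeasible (no feasible solution exists)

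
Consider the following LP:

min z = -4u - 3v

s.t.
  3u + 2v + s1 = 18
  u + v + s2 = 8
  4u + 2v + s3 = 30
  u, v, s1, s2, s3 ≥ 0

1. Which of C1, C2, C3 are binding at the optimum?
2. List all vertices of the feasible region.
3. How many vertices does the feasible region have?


1. C1, C2
2. (0, 0), (6, 0), (2, 6), (0, 8)
3. 4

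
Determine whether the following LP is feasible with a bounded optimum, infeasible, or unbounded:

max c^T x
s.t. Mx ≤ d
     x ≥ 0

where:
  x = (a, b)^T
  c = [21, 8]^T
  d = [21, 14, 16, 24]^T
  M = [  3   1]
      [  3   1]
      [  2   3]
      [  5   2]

Feasible with a bounded optimal solution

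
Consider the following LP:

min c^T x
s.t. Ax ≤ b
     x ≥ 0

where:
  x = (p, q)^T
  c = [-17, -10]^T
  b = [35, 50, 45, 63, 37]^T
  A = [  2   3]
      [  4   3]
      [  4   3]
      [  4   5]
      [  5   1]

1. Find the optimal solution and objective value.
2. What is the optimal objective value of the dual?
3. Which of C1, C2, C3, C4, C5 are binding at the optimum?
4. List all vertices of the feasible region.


1. p = 6, q = 7, z = -172
2. -172
3. C3, C5
4. (0, 0), (7.4, 0), (6, 7), (5, 8.333), (0, 11.67)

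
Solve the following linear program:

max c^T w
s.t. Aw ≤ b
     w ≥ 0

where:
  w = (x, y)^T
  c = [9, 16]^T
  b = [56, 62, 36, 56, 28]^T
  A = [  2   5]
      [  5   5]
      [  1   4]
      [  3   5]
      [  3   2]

Evaluate the objective at each vertex of the feasible region:
  z(0, 0) = 0
  z(9.333, 0) = 84
  z(4, 8) = 164  ←
  z(0, 9) = 144
The maximum is at x = 4, y = 8.

x = 4, y = 8, z = 164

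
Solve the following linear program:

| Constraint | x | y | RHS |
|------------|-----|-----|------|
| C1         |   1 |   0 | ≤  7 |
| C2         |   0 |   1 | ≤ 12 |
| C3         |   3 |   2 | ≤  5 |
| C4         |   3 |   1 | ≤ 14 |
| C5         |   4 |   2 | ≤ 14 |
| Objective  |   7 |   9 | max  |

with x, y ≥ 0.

Evaluate the objective at each vertex of the feasible region:
  z(0, 0) = 0
  z(1.667, 0) = 11.67
  z(0, 2.5) = 22.5  ←
The maximum is at x = 0, y = 2.5.

x = 0, y = 2.5, z = 22.5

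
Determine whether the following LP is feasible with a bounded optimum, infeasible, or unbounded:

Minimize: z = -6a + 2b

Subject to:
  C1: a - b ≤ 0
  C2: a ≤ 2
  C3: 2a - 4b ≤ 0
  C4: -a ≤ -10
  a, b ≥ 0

Infeasible (no feasible solution exists)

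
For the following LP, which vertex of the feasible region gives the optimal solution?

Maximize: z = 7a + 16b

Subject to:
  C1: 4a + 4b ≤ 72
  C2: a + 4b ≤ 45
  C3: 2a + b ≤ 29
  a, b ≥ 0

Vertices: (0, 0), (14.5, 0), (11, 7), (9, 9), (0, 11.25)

Evaluate the objective at each vertex of the feasible region:
  z(0, 0) = 0
  z(14.5, 0) = 101.5
  z(11, 7) = 189
  z(9, 9) = 207  ←
  z(0, 11.25) = 180
The maximum is at a = 9, b = 9.

(9, 9)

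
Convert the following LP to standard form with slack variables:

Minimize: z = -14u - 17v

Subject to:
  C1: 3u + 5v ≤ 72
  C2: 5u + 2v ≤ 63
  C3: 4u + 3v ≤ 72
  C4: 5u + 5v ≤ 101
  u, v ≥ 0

min z = -14u - 17v

s.t.
  3u + 5v + s1 = 72
  5u + 2v + s2 = 63
  4u + 3v + s3 = 72
  5u + 5v + s4 = 101
  u, v, s1, s2, s3, s4 ≥ 0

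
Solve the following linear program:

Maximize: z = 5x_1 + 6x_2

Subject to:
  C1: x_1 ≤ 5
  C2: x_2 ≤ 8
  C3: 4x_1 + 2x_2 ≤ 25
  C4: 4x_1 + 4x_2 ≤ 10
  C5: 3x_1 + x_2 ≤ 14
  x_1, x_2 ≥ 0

Evaluate the objective at each vertex of the feasible region:
  z(0, 0) = 0
  z(2.5, 0) = 12.5
  z(0, 2.5) = 15  ←
The maximum is at x_1 = 0, x_2 = 2.5.

x_1 = 0, x_2 = 2.5, z = 15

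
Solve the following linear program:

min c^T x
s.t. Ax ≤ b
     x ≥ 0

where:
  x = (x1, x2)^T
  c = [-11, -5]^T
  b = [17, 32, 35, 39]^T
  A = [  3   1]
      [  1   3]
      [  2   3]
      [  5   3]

Evaluate the objective at each vertex of the feasible region:
  z(0, 0) = 0
  z(5.667, 0) = -62.33
  z(3, 8) = -73  ←
  z(1.75, 10.08) = -69.67
  z(0, 10.67) = -53.33
The minimum is at x1 = 3, x2 = 8.

x1 = 3, x2 = 8, z = -73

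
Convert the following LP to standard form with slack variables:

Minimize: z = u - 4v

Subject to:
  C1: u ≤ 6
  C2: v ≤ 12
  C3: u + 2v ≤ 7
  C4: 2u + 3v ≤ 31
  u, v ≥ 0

min z = u - 4v

s.t.
  u + s1 = 6
  v + s2 = 12
  u + 2v + s3 = 7
  2u + 3v + s4 = 31
  u, v, s1, s2, s3, s4 ≥ 0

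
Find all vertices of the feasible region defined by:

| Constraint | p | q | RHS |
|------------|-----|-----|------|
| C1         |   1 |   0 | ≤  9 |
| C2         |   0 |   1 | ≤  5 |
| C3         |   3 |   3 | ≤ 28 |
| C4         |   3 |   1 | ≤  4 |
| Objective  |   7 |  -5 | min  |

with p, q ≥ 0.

(0, 0), (1.333, 0), (0, 4)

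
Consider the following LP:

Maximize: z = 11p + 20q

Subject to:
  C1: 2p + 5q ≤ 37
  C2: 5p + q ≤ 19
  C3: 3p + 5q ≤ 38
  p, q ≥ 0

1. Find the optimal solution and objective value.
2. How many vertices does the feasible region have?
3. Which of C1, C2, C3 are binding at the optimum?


1. p = 1, q = 7, z = 151
2. 5
3. C1, C3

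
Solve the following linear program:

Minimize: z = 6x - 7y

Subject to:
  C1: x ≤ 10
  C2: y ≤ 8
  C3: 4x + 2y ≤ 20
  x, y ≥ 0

Evaluate the objective at each vertex of the feasible region:
  z(0, 0) = 0
  z(5, 0) = 30
  z(1, 8) = -50
  z(0, 8) = -56  ←
The minimum is at x = 0, y = 8.

x = 0, y = 8, z = -56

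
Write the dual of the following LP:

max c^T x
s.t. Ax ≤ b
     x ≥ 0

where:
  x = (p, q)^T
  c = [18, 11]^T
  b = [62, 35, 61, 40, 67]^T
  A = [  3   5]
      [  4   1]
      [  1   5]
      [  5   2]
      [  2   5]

Primal max cᵀx s.t. Ax ≤ b, x ≥ 0  →  Dual min bᵀy s.t. Aᵀy ≥ c, y ≥ 0.

Minimize: z = 62y1 + 35y2 + 61y3 + 40y4 + 67y5

Subject to:
  3y1 + 4y2 + y3 + 5y4 + 2y5 ≥ 18
  5y1 + y2 + 5y3 + 2y4 + 5y5 ≥ 11
  y1, y2, y3, y4, y5 ≥ 0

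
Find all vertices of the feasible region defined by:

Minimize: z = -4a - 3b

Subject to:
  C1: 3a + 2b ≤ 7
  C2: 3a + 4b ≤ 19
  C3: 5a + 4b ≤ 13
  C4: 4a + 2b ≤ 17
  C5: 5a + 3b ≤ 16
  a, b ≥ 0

(0, 0), (2.333, 0), (1, 2), (0, 3.25)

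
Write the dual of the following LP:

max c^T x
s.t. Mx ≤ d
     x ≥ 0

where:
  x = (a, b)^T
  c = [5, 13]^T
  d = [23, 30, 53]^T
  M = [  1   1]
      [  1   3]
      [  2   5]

Primal max cᵀx s.t. Ax ≤ b, x ≥ 0  →  Dual min bᵀy s.t. Aᵀy ≥ c, y ≥ 0.

Minimize: z = 23y1 + 30y2 + 53y3

Subject to:
  y1 + y2 + 2y3 ≥ 5
  y1 + 3y2 + 5y3 ≥ 13
  y1, y2, y3 ≥ 0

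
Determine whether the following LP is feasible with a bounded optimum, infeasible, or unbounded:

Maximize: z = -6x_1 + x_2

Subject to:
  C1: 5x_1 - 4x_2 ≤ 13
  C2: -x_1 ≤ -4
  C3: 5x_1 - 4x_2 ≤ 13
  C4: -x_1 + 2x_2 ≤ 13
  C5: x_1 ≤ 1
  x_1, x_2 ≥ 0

Infeasible (no feasible solution exists)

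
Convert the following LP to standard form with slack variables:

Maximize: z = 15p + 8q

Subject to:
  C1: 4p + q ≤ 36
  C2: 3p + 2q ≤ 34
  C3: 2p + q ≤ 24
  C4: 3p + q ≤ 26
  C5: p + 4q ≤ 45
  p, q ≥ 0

max z = 15p + 8q

s.t.
  4p + q + s1 = 36
  3p + 2q + s2 = 34
  2p + q + s3 = 24
  3p + q + s4 = 26
  p + 4q + s5 = 45
  p, q, s1, s2, s3, s4, s5 ≥ 0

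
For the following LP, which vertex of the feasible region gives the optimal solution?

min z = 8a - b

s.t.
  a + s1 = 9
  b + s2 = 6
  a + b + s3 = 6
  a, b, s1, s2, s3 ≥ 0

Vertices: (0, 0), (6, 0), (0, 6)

Evaluate the objective at each vertex of the feasible region:
  z(0, 0) = 0
  z(6, 0) = 48
  z(0, 6) = -6  ←
The minimum is at a = 0, b = 6.

(0, 6)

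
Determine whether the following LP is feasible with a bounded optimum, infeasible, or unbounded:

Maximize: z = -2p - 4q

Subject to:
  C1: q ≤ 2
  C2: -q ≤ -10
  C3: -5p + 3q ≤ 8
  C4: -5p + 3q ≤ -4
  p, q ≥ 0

Infeasible (no feasible solution exists)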